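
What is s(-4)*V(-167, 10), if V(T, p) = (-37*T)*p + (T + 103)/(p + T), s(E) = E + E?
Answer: -77608752/157 ≈ -4.9432e+5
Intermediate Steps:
s(E) = 2*E
V(T, p) = (103 + T)/(T + p) - 37*T*p (V(T, p) = -37*T*p + (103 + T)/(T + p) = (103 + T)/(T + p) - 37*T*p)
s(-4)*V(-167, 10) = (2*(-4))*((103 - 167 - 37*(-167)*10**2 - 37*10*(-167)**2)/(-167 + 10)) = -8*(103 - 167 - 37*(-167)*100 - 37*10*27889)/(-157) = -(-8)*(103 - 167 + 617900 - 10318930)/157 = -(-8)*(-9701094)/157 = -8*9701094/157 = -77608752/157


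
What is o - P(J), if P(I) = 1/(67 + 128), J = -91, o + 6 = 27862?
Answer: 5431919/195 ≈ 27856.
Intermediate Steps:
o = 27856 (o = -6 + 27862 = 27856)
P(I) = 1/195
o - P(J) = 27856 - 1*1/195 = 27856 - 1/195 = 5431919/195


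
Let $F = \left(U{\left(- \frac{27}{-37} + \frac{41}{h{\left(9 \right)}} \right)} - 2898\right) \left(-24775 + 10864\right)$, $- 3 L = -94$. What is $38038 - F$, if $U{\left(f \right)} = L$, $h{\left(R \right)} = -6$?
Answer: $-39840162$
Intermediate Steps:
$L = \frac{94}{3}$ ($L = \left(- \frac{1}{3}\right) \left(-94\right) = \frac{94}{3} \approx 31.333$)
$U{\left(f \right)} = \frac{94}{3}$
$F = 39878200$ ($F = \left(\frac{94}{3} - 2898\right) \left(-24775 + 10864\right) = \left(- \frac{8600}{3}\right) \left(-13911\right) = 39878200$)
$38038 - F = 38038 - 39878200 = -39840162$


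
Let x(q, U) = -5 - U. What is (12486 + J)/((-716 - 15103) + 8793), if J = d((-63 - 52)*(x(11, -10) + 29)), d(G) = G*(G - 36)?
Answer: -7720673/3513 ≈ -2197.7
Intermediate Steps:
d(G) = G*(-36 + G)
J = 15428860 (J = ((-63 - 52)*((-5 - 1*(-10)) + 29))*(-36 + (-63 - 52)*((-5 - 1*(-10)) + 29)) = (-115*((-5 + 10) + 29))*(-36 - 115*((-5 + 10) + 29)) = (-115*(5 + 29))*(-36 - 115*(5 + 29)) = (-115*34)*(-36 - 115*34) = -3910*(-36 - 3910) = -3910*(-3946) = 15428860)
(12486 + J)/((-716 - 15103) + 8793) = (12486 + 15428860)/((-716 - 15103) + 8793) = 15441346/(-15819 + 8793) = 15441346/(-7026) = 15441346*(-1/7026) = -7720673/3513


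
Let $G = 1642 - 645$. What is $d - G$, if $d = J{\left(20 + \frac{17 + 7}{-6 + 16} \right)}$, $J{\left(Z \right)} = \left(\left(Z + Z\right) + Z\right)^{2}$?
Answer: $\frac{87971}{25} \approx 3518.8$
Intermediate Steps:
$J{\left(Z \right)} = 9 Z^{2}$ ($J{\left(Z \right)} = \left(2 Z + Z\right)^{2} = \left(3 Z\right)^{2} = 9 Z^{2}$)
$d = \frac{112896}{25}$ ($d = 9 \left(20 + \frac{17 + 7}{-6 + 16}\right)^{2} = 9 \left(20 + \frac{24}{10}\right)^{2} = 9 \left(20 + 24 \cdot \frac{1}{10}\right)^{2} = 9 \left(20 + \frac{12}{5}\right)^{2} = 9 \left(\frac{112}{5}\right)^{2} = 9 \cdot \frac{12544}{25} = \frac{112896}{25} \approx 4515.8$)
$G = 997$ ($G = 1642 - 645 = 997$)
$d - G = \frac{112896}{25} - 997 = \frac{87971}{25}$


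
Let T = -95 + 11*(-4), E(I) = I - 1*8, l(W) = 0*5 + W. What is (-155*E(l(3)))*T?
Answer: -107725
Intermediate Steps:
l(W) = W (l(W) = 0 + W = W)
E(I) = -8 + I (E(I) = I - 8 = -8 + I)
T = -139 (T = -95 - 44 = -139)
(-155*E(l(3)))*T = -155*(-8 + 3)*(-139) = -155*(-5)*(-139) = 775*(-139) = -107725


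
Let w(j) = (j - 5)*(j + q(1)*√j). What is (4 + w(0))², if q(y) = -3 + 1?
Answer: 16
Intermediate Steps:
q(y) = -2
w(j) = (-5 + j)*(j - 2*√j) (w(j) = (j - 5)*(j - 2*√j) = (-5 + j)*(j - 2*√j))
(4 + w(0))² = (4 + (0² - 5*0 - 2*0^(3/2) + 10*√0))² = (4 + (0 + 0 - 2*0 + 10*0))² = (4 + (0 + 0 + 0 + 0))² = (4 + 0)² = 4² = 16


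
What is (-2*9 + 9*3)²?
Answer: 81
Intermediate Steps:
(-2*9 + 9*3)² = (-18 + 27)² = 9² = 81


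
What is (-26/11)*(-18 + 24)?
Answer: -156/11 ≈ -14.182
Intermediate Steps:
(-26/11)*(-18 + 24) = -26*1/11*6 = -26/11*6 = -156/11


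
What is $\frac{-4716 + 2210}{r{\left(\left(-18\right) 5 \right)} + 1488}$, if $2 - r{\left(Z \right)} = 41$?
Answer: $- \frac{358}{207} \approx -1.7295$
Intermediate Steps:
$r{\left(Z \right)} = -39$ ($r{\left(Z \right)} = 2 - 41 = -39$)
$\frac{-4716 + 2210}{r{\left(\left(-18\right) 5 \right)} + 1488} = \frac{-4716 + 2210}{-39 + 1488} = - \frac{2506}{1449} = \left(-2506\right) \frac{1}{1449} = - \frac{358}{207}$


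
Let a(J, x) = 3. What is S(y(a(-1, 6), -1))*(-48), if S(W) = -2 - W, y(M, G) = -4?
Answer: -96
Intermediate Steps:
S(y(a(-1, 6), -1))*(-48) = (-2 - 1*(-4))*(-48) = (-2 + 4)*(-48) = 2*(-48) = -96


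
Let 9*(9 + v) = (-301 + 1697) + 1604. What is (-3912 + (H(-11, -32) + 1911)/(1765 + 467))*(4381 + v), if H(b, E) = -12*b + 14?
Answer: -30806500783/1674 ≈ -1.8403e+7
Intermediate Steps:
H(b, E) = 14 - 12*b
v = 973/3 (v = -9 + ((-301 + 1697) + 1604)/9 = -9 + (1396 + 1604)/9 = -9 + (⅑)*3000 = -9 + 1000/3 = 973/3 ≈ 324.33)
(-3912 + (H(-11, -32) + 1911)/(1765 + 467))*(4381 + v) = (-3912 + ((14 - 12*(-11)) + 1911)/(1765 + 467))*(4381 + 973/3) = (-3912 + ((14 + 132) + 1911)/2232)*(14116/3) = (-3912 + (146 + 1911)*(1/2232))*(14116/3) = (-3912 + 2057*(1/2232))*(14116/3) = (-3912 + 2057/2232)*(14116/3) = -8729527/2232*14116/3 = -30806500783/1674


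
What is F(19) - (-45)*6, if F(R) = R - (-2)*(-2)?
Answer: 285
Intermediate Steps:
F(R) = -4 + R (F(R) = R - 1*4 = R - 4 = -4 + R)
F(19) - (-45)*6 = (-4 + 19) - (-45)*6 = 15 - 1*(-270) = 15 + 270 = 285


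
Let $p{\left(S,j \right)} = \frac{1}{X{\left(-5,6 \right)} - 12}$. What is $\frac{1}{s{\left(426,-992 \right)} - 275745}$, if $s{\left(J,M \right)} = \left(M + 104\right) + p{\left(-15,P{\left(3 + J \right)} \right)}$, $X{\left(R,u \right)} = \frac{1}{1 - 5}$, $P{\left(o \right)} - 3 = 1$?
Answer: $- \frac{49}{13555021} \approx -3.6149 \cdot 10^{-6}$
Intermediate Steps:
$P{\left(o \right)} = 4$ ($P{\left(o \right)} = 3 + 1 = 4$)
$X{\left(R,u \right)} = - \frac{1}{4}$ ($X{\left(R,u \right)} = \frac{1}{-4} = - \frac{1}{4}$)
$p{\left(S,j \right)} = - \frac{4}{49}$ ($p{\left(S,j \right)} = \frac{1}{- \frac{1}{4} - 12} = \frac{1}{- \frac{49}{4}} = - \frac{4}{49}$)
$s{\left(J,M \right)} = \frac{5092}{49} + M$ ($s{\left(J,M \right)} = \left(M + 104\right) - \frac{4}{49} = \left(104 + M\right) - \frac{4}{49} = \frac{5092}{49} + M$)
$\frac{1}{s{\left(426,-992 \right)} - 275745} = \frac{1}{\left(\frac{5092}{49} - 992\right) - 275745} = \frac{1}{- \frac{43516}{49} - 275745} = \frac{1}{- \frac{13555021}{49}} = - \frac{49}{13555021}$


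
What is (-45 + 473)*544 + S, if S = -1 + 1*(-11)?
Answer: 232820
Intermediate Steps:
S = -12 (S = -1 - 11 = -12)
(-45 + 473)*544 + S = (-45 + 473)*544 - 12 = 428*544 - 12 = 232832 - 12 = 232820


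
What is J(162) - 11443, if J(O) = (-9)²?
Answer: -11362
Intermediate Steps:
J(O) = 81
J(162) - 11443 = 81 - 11443 = -11362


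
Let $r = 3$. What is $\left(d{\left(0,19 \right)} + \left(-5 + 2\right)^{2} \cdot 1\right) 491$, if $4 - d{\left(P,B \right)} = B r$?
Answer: $-21604$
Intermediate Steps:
$d{\left(P,B \right)} = 4 - 3 B$ ($d{\left(P,B \right)} = 4 - B 3 = 4 - 3 B$)
$\left(d{\left(0,19 \right)} + \left(-5 + 2\right)^{2} \cdot 1\right) 491 = \left(\left(4 - 57\right) + \left(-5 + 2\right)^{2} \cdot 1\right) 491 = \left(\left(4 - 57\right) + \left(-3\right)^{2} \cdot 1\right) 491 = \left(-53 + 9 \cdot 1\right) 491 = \left(-53 + 9\right) 491 = \left(-44\right) 491 = -21604$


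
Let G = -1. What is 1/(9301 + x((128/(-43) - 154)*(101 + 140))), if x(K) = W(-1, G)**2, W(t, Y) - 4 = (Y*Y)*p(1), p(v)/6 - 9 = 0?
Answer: 1/12665 ≈ 7.8958e-5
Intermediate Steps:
p(v) = 54 (p(v) = 54 + 6*0 = 54 + 0 = 54)
W(t, Y) = 4 + 54*Y**2 (W(t, Y) = 4 + (Y*Y)*54 = 4 + Y**2*54 = 4 + 54*Y**2)
x(K) = 3364 (x(K) = (4 + 54*(-1)**2)**2 = (4 + 54*1)**2 = (4 + 54)**2 = 58**2 = 3364)
1/(9301 + x((128/(-43) - 154)*(101 + 140))) = 1/(9301 + 3364) = 1/12665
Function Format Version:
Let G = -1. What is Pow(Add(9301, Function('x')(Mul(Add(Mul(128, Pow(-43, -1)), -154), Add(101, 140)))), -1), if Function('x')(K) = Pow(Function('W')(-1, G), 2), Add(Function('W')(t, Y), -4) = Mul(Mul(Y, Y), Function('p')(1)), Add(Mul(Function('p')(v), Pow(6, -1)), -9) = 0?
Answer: Rational(1, 12665) ≈ 7.8958e-5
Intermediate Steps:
Function('p')(v) = 54 (Function('p')(v) = Add(54, Mul(6, 0)) = Add(54, 0) = 54)
Function('W')(t, Y) = Add(4, Mul(54, Pow(Y, 2))) (Function('W')(t, Y) = Add(4, Mul(Mul(Y, Y), 54)) = Add(4, Mul(Pow(Y, 2), 54)) = Add(4, Mul(54, Pow(Y, 2))))
Function('x')(K) = 3364 (Function('x')(K) = Pow(Add(4, Mul(54, Pow(-1, 2))), 2) = Pow(Add(4, Mul(54, 1)), 2) = Pow(Add(4, 54), 2) = Pow(58, 2) = 3364)
Pow(Add(9301, Function('x')(Mul(Add(Mul(128, Pow(-43, -1)), -154), Add(101, 140)))), -1) = Pow(Add(9301, 3364), -1) = Pow(12665, -1) = Rational(1, 12665)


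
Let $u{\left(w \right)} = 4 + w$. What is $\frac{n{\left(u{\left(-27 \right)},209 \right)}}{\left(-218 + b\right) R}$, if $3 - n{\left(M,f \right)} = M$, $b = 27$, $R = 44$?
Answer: $- \frac{13}{4202} \approx -0.0030938$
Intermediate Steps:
$n{\left(M,f \right)} = 3 - M$
$\frac{n{\left(u{\left(-27 \right)},209 \right)}}{\left(-218 + b\right) R} = \frac{3 - \left(4 - 27\right)}{\left(-218 + 27\right) 44} = \frac{3 - -23}{\left(-191\right) 44} = \frac{3 + 23}{-8404} = 26 \left(- \frac{1}{8404}\right) = - \frac{13}{4202}$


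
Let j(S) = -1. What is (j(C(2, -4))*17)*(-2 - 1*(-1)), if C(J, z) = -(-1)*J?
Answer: 17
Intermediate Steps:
C(J, z) = J
(j(C(2, -4))*17)*(-2 - 1*(-1)) = (-1*17)*(-2 - 1*(-1)) = -17*(-2 + 1) = -17*(-1) = 17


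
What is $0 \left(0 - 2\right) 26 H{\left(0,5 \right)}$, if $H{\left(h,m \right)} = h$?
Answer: $0$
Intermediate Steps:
$0 \left(0 - 2\right) 26 H{\left(0,5 \right)} = 0 \left(0 - 2\right) 26 \cdot 0 = 0 \left(-2\right) 26 \cdot 0 = 0 \cdot 26 \cdot 0 = 0 \cdot 0 = 0$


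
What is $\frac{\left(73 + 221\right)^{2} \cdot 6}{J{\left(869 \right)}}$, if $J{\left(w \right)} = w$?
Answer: $\frac{518616}{869} \approx 596.8$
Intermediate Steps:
$\frac{\left(73 + 221\right)^{2} \cdot 6}{J{\left(869 \right)}} = \frac{\left(73 + 221\right)^{2} \cdot 6}{869} = 294^{2} \cdot 6 \cdot \frac{1}{869} = 86436 \cdot 6 \cdot \frac{1}{869} = 518616 \cdot \frac{1}{869} = \frac{518616}{869}$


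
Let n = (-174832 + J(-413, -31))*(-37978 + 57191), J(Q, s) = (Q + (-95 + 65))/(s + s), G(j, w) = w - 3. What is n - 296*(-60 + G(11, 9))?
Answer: -208251425025/62 ≈ -3.3589e+9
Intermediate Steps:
G(j, w) = -3 + w
J(Q, s) = (-30 + Q)/(2*s) (J(Q, s) = (Q - 30)/((2*s)) = (-30 + Q)*(1/(2*s)) = (-30 + Q)/(2*s))
n = -208252416033/62 (n = (-174832 + (½)*(-30 - 413)/(-31))*(-37978 + 57191) = (-174832 + (½)*(-1/31)*(-443))*19213 = (-174832 + 443/62)*19213 = -10839141/62*19213 = -208252416033/62 ≈ -3.3589e+9)
n - 296*(-60 + G(11, 9)) = -208252416033/62 - 296*(-60 + (-3 + 9)) = -208252416033/62 - 296*(-60 + 6) = -208252416033/62 - 296*(-54) = -208252416033/62 + 15984 = -208251425025/62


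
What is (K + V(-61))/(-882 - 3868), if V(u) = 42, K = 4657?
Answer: -4699/4750 ≈ -0.98926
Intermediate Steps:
(K + V(-61))/(-882 - 3868) = (4657 + 42)/(-882 - 3868) = 4699/(-4750) = 4699*(-1/4750) = -4699/4750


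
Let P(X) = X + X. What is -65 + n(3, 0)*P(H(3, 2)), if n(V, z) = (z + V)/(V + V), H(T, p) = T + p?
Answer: -60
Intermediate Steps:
P(X) = 2*X
n(V, z) = (V + z)/(2*V) (n(V, z) = (V + z)/((2*V)) = (V + z)*(1/(2*V)) = (V + z)/(2*V))
-65 + n(3, 0)*P(H(3, 2)) = -65 + ((½)*(3 + 0)/3)*(2*(3 + 2)) = -65 + ((½)*(⅓)*3)*(2*5) = -65 + (½)*10 = -65 + 5 = -60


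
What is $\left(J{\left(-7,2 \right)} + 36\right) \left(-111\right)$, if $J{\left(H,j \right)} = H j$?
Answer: $-2442$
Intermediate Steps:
$\left(J{\left(-7,2 \right)} + 36\right) \left(-111\right) = \left(\left(-7\right) 2 + 36\right) \left(-111\right) = \left(-14 + 36\right) \left(-111\right) = 22 \left(-111\right) = -2442$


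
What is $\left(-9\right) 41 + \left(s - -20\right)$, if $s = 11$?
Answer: $-338$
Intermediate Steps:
$\left(-9\right) 41 + \left(s - -20\right) = \left(-9\right) 41 + \left(11 - -20\right) = -369 + \left(11 + 20\right) = -369 + 31 = -338$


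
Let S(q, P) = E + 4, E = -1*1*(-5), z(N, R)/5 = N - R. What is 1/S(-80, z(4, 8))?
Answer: ⅑ ≈ 0.11111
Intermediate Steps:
z(N, R) = -5*R + 5*N (z(N, R) = 5*(N - R) = -5*R + 5*N)
E = 5 (E = -1*(-5) = 5)
S(q, P) = 9 (S(q, P) = 5 + 4 = 9)
1/S(-80, z(4, 8)) = 1/9 = ⅑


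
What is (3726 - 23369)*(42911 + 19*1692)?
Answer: -1474383937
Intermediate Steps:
(3726 - 23369)*(42911 + 19*1692) = -19643*(42911 + 32148) = -19643*75059 = -1474383937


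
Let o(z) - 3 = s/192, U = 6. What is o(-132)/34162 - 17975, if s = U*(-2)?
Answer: -9824991153/546592 ≈ -17975.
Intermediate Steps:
s = -12 (s = 6*(-2) = -12)
o(z) = 47/16 (o(z) = 3 - 12/192 = 3 - 12*1/192 = 3 - 1/16 = 47/16)
o(-132)/34162 - 17975 = (47/16)/34162 - 17975 = (47/16)*(1/34162) - 17975 = 47/546592 - 17975 = -9824991153/546592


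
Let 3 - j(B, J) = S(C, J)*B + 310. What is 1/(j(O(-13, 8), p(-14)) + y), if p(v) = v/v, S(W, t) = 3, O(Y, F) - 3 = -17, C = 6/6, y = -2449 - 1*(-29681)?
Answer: 1/26967 ≈ 3.7082e-5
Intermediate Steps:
y = 27232 (y = -2449 + 29681 = 27232)
C = 1 (C = 6*(1/6) = 1)
O(Y, F) = -14 (O(Y, F) = 3 - 17 = -14)
p(v) = 1
j(B, J) = -307 - 3*B (j(B, J) = 3 - (3*B + 310) = 3 - (310 + 3*B) = 3 + (-310 - 3*B) = -307 - 3*B)
1/(j(O(-13, 8), p(-14)) + y) = 1/((-307 - 3*(-14)) + 27232) = 1/((-307 + 42) + 27232) = 1/(-265 + 27232) = 1/26967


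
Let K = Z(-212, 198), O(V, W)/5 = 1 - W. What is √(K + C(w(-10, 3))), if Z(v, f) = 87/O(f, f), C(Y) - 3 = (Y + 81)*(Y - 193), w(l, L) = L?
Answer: 2*I*√3870491505/985 ≈ 126.32*I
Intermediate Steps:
O(V, W) = 5 - 5*W (O(V, W) = 5*(1 - W) = 5 - 5*W)
C(Y) = 3 + (-193 + Y)*(81 + Y) (C(Y) = 3 + (Y + 81)*(Y - 193) = 3 + (81 + Y)*(-193 + Y) = 3 + (-193 + Y)*(81 + Y))
Z(v, f) = 87/(5 - 5*f)
K = -87/985 (K = -87/(-5 + 5*198) = -87/(-5 + 990) = -87/985 ≈ -0.088325)
√(K + C(w(-10, 3))) = √(-87/985 + (-15630 + 3² - 112*3)) = √(-87/985 + (-15630 + 9 - 336)) = √(-87/985 - 15957) = √(-15717732/985) = 2*I*√3870491505/985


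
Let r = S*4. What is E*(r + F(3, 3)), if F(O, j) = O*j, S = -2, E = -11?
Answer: -11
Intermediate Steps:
r = -8 (r = -2*4 = -8)
E*(r + F(3, 3)) = -11*(-8 + 3*3) = -11*(-8 + 9) = -11*1 = -11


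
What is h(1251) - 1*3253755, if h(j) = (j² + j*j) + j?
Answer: -122502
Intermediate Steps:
h(j) = j + 2*j² (h(j) = (j² + j²) + j = 2*j² + j = j + 2*j²)
h(1251) - 1*3253755 = 1251*(1 + 2*1251) - 1*3253755 = 1251*(1 + 2502) - 3253755 = 1251*2503 - 3253755 = 3131253 - 3253755 = -122502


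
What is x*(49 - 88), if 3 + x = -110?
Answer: 4407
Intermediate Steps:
x = -113 (x = -3 - 110 = -113)
x*(49 - 88) = -113*(49 - 88) = -113*(-39) = 4407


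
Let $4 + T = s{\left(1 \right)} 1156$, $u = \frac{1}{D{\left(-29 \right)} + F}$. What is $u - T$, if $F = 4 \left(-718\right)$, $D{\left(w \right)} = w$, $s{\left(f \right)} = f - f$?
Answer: $\frac{11603}{2901} \approx 3.9997$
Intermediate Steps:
$s{\left(f \right)} = 0$
$F = -2872$
$u = - \frac{1}{2901}$ ($u = \frac{1}{-29 - 2872} = \frac{1}{-2901} = - \frac{1}{2901} \approx -0.00034471$)
$T = -4$ ($T = -4 + 0 \cdot 1156 = -4 + 0 = -4$)
$u - T = - \frac{1}{2901} - -4 = - \frac{1}{2901} + 4 = \frac{11603}{2901}$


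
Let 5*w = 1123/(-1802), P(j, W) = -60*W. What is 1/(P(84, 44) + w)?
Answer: -9010/23787523 ≈ -0.00037877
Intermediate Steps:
w = -1123/9010 (w = (1123/(-1802))/5 = (1123*(-1/1802))/5 = (⅕)*(-1123/1802) = -1123/9010 ≈ -0.12464)
1/(P(84, 44) + w) = 1/(-60*44 - 1123/9010) = 1/(-2640 - 1123/9010) = 1/(-23787523/9010) = -9010/23787523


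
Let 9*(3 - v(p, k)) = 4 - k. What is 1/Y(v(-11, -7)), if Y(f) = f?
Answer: 9/16 ≈ 0.56250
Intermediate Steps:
v(p, k) = 23/9 + k/9 (v(p, k) = 3 - (4 - k)/9 = 3 + (-4/9 + k/9) = 23/9 + k/9)
1/Y(v(-11, -7)) = 1/(23/9 + (⅑)*(-7)) = 1/(23/9 - 7/9) = 1/(16/9) = 9/16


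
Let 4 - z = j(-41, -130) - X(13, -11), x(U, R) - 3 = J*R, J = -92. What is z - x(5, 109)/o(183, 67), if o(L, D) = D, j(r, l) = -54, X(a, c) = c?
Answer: 13174/67 ≈ 196.63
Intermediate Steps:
x(U, R) = 3 - 92*R
z = 47 (z = 4 - (-54 - 1*(-11)) = 4 - (-54 + 11) = 4 - 1*(-43) = 4 + 43 = 47)
z - x(5, 109)/o(183, 67) = 47 - (3 - 92*109)/67 = 47 - (3 - 10028)/67 = 47 - (-10025)/67 = 47 - 1*(-10025/67) = 47 + 10025/67 = 13174/67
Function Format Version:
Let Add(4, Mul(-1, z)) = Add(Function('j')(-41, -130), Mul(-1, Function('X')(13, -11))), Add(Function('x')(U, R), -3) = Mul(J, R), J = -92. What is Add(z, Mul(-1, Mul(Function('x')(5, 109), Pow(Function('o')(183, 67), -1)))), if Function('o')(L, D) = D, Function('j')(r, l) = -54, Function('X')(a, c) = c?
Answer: Rational(13174, 67) ≈ 196.63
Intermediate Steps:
Function('x')(U, R) = Add(3, Mul(-92, R))
z = 47 (z = Add(4, Mul(-1, Add(-54, Mul(-1, -11)))) = Add(4, Mul(-1, Add(-54, 11))) = Add(4, Mul(-1, -43)) = Add(4, 43) = 47)
Add(z, Mul(-1, Mul(Function('x')(5, 109), Pow(Function('o')(183, 67), -1)))) = Add(47, Mul(-1, Mul(Add(3, Mul(-92, 109)), Pow(67, -1)))) = Add(47, Mul(-1, Mul(Add(3, -10028), Rational(1, 67)))) = Add(47, Mul(-1, Mul(-10025, Rational(1, 67)))) = Add(47, Mul(-1, Rational(-10025, 67))) = Add(47, Rational(10025, 67)) = Rational(13174, 67)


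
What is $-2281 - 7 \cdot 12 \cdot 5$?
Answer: $-2701$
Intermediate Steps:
$-2281 - 7 \cdot 12 \cdot 5 = -2281 - 84 \cdot 5 = -2281 - 420 = -2701$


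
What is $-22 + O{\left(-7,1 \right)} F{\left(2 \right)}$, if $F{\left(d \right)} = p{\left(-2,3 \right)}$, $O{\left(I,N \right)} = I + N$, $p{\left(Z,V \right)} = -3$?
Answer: $-4$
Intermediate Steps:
$F{\left(d \right)} = -3$
$-22 + O{\left(-7,1 \right)} F{\left(2 \right)} = -22 + \left(-7 + 1\right) \left(-3\right) = -22 - -18 = -22 + 18 = -4$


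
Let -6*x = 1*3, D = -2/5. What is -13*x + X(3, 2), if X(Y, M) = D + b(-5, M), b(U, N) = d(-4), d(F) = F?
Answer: 21/10 ≈ 2.1000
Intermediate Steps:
b(U, N) = -4
D = -⅖ (D = -2*⅕ = -⅖ ≈ -0.40000)
x = -½ (x = -3/6 = -⅙*3 = -½ ≈ -0.50000)
X(Y, M) = -22/5 (X(Y, M) = -⅖ - 4 = -22/5)
-13*x + X(3, 2) = -13*(-½) - 22/5 = 13/2 - 22/5 = 21/10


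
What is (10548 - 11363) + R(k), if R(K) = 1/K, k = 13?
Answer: -10594/13 ≈ -814.92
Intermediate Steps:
(10548 - 11363) + R(k) = (10548 - 11363) + 1/13 = -815 + 1/13 = -10594/13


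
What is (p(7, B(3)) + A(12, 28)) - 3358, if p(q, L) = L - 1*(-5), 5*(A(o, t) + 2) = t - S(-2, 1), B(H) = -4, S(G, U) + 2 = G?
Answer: -16763/5 ≈ -3352.6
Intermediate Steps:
S(G, U) = -2 + G
A(o, t) = -6/5 + t/5 (A(o, t) = -2 + (t - (-2 - 2))/5 = -2 + (t - 1*(-4))/5 = -2 + (t + 4)/5 = -2 + (4 + t)/5 = -2 + (⅘ + t/5) = -6/5 + t/5)
p(q, L) = 5 + L (p(q, L) = L + 5 = 5 + L)
(p(7, B(3)) + A(12, 28)) - 3358 = ((5 - 4) + (-6/5 + (⅕)*28)) - 3358 = (1 + (-6/5 + 28/5)) - 3358 = (1 + 22/5) - 3358 = 27/5 - 3358 = -16763/5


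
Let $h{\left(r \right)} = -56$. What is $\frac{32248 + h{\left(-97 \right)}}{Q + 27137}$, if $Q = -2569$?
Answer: $\frac{4024}{3071} \approx 1.3103$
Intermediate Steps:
$\frac{32248 + h{\left(-97 \right)}}{Q + 27137} = \frac{32248 - 56}{-2569 + 27137} = \frac{32192}{24568} = 32192 \cdot \frac{1}{24568} = \frac{4024}{3071}$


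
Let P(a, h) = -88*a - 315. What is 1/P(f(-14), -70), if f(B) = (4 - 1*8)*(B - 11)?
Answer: -1/9115 ≈ -0.00010971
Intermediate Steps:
f(B) = 44 - 4*B (f(B) = (4 - 8)*(-11 + B) = -4*(-11 + B) = 44 - 4*B)
P(a, h) = -315 - 88*a
1/P(f(-14), -70) = 1/(-315 - 88*(44 - 4*(-14))) = 1/(-315 - 88*(44 + 56)) = 1/(-315 - 88*100) = 1/(-315 - 8800) = 1/(-9115) = -1/9115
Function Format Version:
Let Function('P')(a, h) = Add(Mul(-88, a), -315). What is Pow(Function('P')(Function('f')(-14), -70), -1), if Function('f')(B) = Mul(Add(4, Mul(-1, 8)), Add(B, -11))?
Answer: Rational(-1, 9115) ≈ -0.00010971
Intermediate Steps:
Function('f')(B) = Add(44, Mul(-4, B)) (Function('f')(B) = Mul(Add(4, -8), Add(-11, B)) = Mul(-4, Add(-11, B)) = Add(44, Mul(-4, B)))
Function('P')(a, h) = Add(-315, Mul(-88, a))
Pow(Function('P')(Function('f')(-14), -70), -1) = Pow(Add(-315, Mul(-88, Add(44, Mul(-4, -14)))), -1) = Pow(Add(-315, Mul(-88, Add(44, 56))), -1) = Pow(Add(-315, Mul(-88, 100)), -1) = Pow(Add(-315, -8800), -1) = Pow(-9115, -1) = Rational(-1, 9115)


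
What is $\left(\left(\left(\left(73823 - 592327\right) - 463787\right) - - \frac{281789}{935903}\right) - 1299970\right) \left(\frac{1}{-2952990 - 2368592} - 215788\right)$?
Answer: $\frac{1226405653306016177456799}{2490242279273} \approx 4.9248 \cdot 10^{11}$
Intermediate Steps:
$\left(\left(\left(\left(73823 - 592327\right) - 463787\right) - - \frac{281789}{935903}\right) - 1299970\right) \left(\frac{1}{-2952990 - 2368592} - 215788\right) = \left(\left(\left(-518504 - 463787\right) - \left(-281789\right) \frac{1}{935903}\right) - 1299970\right) \left(\frac{1}{-5321582} - 215788\right) = \left(\left(-982291 - - \frac{281789}{935903}\right) - 1299970\right) \left(- \frac{1}{5321582} - 215788\right) = \left(\left(-982291 + \frac{281789}{935903}\right) - 1299970\right) \left(- \frac{1148333536617}{5321582}\right) = \left(- \frac{919328811984}{935903} - 1299970\right) \left(- \frac{1148333536617}{5321582}\right) = \left(- \frac{2135974634894}{935903}\right) \left(- \frac{1148333536617}{5321582}\right) = \frac{1226405653306016177456799}{2490242279273}$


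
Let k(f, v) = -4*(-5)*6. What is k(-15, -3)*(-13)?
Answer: -1560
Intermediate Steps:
k(f, v) = 120 (k(f, v) = 20*6 = 120)
k(-15, -3)*(-13) = 120*(-13) = -1560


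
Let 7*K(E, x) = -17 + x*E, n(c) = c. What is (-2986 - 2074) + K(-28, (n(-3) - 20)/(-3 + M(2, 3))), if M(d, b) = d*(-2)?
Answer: -35529/7 ≈ -5075.6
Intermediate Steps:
M(d, b) = -2*d
K(E, x) = -17/7 + E*x/7 (K(E, x) = (-17 + x*E)/7 = (-17 + E*x)/7 = -17/7 + E*x/7)
(-2986 - 2074) + K(-28, (n(-3) - 20)/(-3 + M(2, 3))) = (-2986 - 2074) + (-17/7 + (1/7)*(-28)*((-3 - 20)/(-3 - 2*2))) = -5060 + (-17/7 + (1/7)*(-28)*(-23/(-3 - 4))) = -5060 + (-17/7 + (1/7)*(-28)*(-23/(-7))) = -5060 + (-17/7 + (1/7)*(-28)*(-23*(-1/7))) = -5060 + (-17/7 + (1/7)*(-28)*(23/7)) = -5060 + (-17/7 - 92/7) = -5060 - 109/7 = -35529/7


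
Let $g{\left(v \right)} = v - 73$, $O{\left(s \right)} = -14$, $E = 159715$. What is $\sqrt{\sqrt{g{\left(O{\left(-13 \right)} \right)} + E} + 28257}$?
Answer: $\sqrt{28257 + 2 \sqrt{39907}} \approx 169.28$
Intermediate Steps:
$g{\left(v \right)} = -73 + v$ ($g{\left(v \right)} = v - 73 = -73 + v$)
$\sqrt{\sqrt{g{\left(O{\left(-13 \right)} \right)} + E} + 28257} = \sqrt{\sqrt{\left(-73 - 14\right) + 159715} + 28257} = \sqrt{\sqrt{-87 + 159715} + 28257} = \sqrt{\sqrt{159628} + 28257} = \sqrt{2 \sqrt{39907} + 28257} = \sqrt{28257 + 2 \sqrt{39907}}$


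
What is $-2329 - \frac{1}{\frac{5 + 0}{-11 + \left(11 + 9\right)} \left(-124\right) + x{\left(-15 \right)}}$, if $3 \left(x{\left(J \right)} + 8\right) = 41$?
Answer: $- \frac{1325192}{569} \approx -2329.0$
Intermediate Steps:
$x{\left(J \right)} = \frac{17}{3}$ ($x{\left(J \right)} = -8 + \frac{1}{3} \cdot 41 = -8 + \frac{41}{3} = \frac{17}{3}$)
$-2329 - \frac{1}{\frac{5 + 0}{-11 + \left(11 + 9\right)} \left(-124\right) + x{\left(-15 \right)}} = -2329 - \frac{1}{\frac{5 + 0}{-11 + \left(11 + 9\right)} \left(-124\right) + \frac{17}{3}} = -2329 - \frac{1}{\frac{5}{-11 + 20} \left(-124\right) + \frac{17}{3}} = -2329 - \frac{1}{\frac{5}{9} \left(-124\right) + \frac{17}{3}} = -2329 - \frac{1}{- \frac{620}{9} + \frac{17}{3}} = -2329 - \frac{1}{- \frac{569}{9}} = -2329 - - \frac{9}{569} = -2329 + \frac{9}{569} = - \frac{1325192}{569}$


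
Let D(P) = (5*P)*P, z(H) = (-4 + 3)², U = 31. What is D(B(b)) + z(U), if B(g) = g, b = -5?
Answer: 126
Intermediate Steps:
z(H) = 1 (z(H) = (-1)² = 1)
D(P) = 5*P²
D(B(b)) + z(U) = 5*(-5)² + 1 = 5*25 + 1 = 125 + 1 = 126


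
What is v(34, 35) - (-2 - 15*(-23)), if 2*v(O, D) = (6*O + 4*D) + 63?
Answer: -279/2 ≈ -139.50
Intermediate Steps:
v(O, D) = 63/2 + 2*D + 3*O (v(O, D) = ((6*O + 4*D) + 63)/2 = ((4*D + 6*O) + 63)/2 = (63 + 4*D + 6*O)/2 = 63/2 + 2*D + 3*O)
v(34, 35) - (-2 - 15*(-23)) = (63/2 + 2*35 + 3*34) - (-2 - 15*(-23)) = (63/2 + 70 + 102) - (-2 + 345) = 407/2 - 1*343 = 407/2 - 343 = -279/2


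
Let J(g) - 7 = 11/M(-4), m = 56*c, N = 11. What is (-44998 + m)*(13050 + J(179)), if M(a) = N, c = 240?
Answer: -412084364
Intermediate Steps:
M(a) = 11
m = 13440 (m = 56*240 = 13440)
J(g) = 8 (J(g) = 7 + 11/11 = 7 + 11*(1/11) = 7 + 1 = 8)
(-44998 + m)*(13050 + J(179)) = (-44998 + 13440)*(13050 + 8) = -31558*13058 = -412084364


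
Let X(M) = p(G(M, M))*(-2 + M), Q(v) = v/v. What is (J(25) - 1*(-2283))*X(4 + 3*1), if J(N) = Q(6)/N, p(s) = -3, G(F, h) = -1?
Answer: -171228/5 ≈ -34246.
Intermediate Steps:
Q(v) = 1
J(N) = 1/N
X(M) = 6 - 3*M (X(M) = -3*(-2 + M) = 6 - 3*M)
(J(25) - 1*(-2283))*X(4 + 3*1) = (1/25 - 1*(-2283))*(6 - 3*(4 + 3*1)) = (1/25 + 2283)*(6 - 3*(4 + 3)) = 57076*(6 - 3*7)/25 = 57076*(6 - 21)/25 = (57076/25)*(-15) = -171228/5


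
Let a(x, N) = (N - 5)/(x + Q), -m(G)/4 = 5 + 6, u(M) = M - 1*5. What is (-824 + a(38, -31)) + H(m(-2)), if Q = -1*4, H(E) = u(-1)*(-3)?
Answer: -13720/17 ≈ -807.06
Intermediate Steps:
u(M) = -5 + M (u(M) = M - 5 = -5 + M)
m(G) = -44 (m(G) = -4*(5 + 6) = -4*11 = -44)
H(E) = 18 (H(E) = (-5 - 1)*(-3) = -6*(-3) = 18)
Q = -4
a(x, N) = (-5 + N)/(-4 + x) (a(x, N) = (N - 5)/(x - 4) = (-5 + N)/(-4 + x))
(-824 + a(38, -31)) + H(m(-2)) = (-824 + (-5 - 31)/(-4 + 38)) + 18 = (-824 - 36/34) + 18 = (-824 + (1/34)*(-36)) + 18 = (-824 - 18/17) + 18 = -14026/17 + 18 = -13720/17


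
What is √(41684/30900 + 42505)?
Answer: √101463717714/1545 ≈ 206.17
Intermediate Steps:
√(41684/30900 + 42505) = √(41684*(1/30900) + 42505) = √(10421/7725 + 42505) = √(328361546/7725) = √101463717714/1545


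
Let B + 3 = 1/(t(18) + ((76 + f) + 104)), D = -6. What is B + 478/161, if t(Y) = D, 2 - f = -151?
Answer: -1474/52647 ≈ -0.027998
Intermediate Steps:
f = 153 (f = 2 - 1*(-151) = 2 + 151 = 153)
t(Y) = -6
B = -980/327 (B = -3 + 1/(-6 + ((76 + 153) + 104)) = -3 + 1/(-6 + (229 + 104)) = -3 + 1/(-6 + 333) = -3 + 1/327 = -980/327 ≈ -2.9969)
B + 478/161 = -980/327 + 478/161 = -1474/52647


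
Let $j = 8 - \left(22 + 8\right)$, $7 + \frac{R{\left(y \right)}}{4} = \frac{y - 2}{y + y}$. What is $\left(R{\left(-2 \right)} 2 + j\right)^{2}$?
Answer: $4900$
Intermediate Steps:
$R{\left(y \right)} = -28 + \frac{2 \left(-2 + y\right)}{y}$ ($R{\left(y \right)} = -28 + 4 \frac{y - 2}{y + y} = -28 + 4 \frac{-2 + y}{2 y} = -28 + \frac{2 \left(-2 + y\right)}{y}$)
$j = -22$ ($j = 8 - 30 = -22$)
$\left(R{\left(-2 \right)} 2 + j\right)^{2} = \left(\left(-26 - \frac{4}{-2}\right) 2 - 22\right)^{2} = \left(\left(-26 - -2\right) 2 - 22\right)^{2} = \left(\left(-26 + 2\right) 2 - 22\right)^{2} = \left(\left(-24\right) 2 - 22\right)^{2} = \left(-48 - 22\right)^{2} = \left(-70\right)^{2} = 4900$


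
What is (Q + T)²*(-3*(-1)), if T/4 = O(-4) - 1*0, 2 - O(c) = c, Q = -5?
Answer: 1083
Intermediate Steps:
O(c) = 2 - c
T = 24 (T = 4*((2 - 1*(-4)) - 1*0) = 4*((2 + 4) + 0) = 4*(6 + 0) = 4*6 = 24)
(Q + T)²*(-3*(-1)) = (-5 + 24)²*(-3*(-1)) = 19²*3 = 361*3 = 1083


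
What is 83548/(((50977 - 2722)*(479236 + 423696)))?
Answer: 20887/10892745915 ≈ 1.9175e-6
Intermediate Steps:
83548/(((50977 - 2722)*(479236 + 423696))) = 83548/((48255*902932)) = 83548/43570983660 = 83548*(1/43570983660) = 20887/10892745915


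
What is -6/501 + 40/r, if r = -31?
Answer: -6742/5177 ≈ -1.3023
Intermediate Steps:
-6/501 + 40/r = -6/501 + 40/(-31) = -6*1/501 + 40*(-1/31) = -2/167 - 40/31 = -6742/5177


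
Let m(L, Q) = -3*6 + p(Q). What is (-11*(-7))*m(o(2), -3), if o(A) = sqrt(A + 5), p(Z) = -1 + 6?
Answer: -1001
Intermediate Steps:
p(Z) = 5
o(A) = sqrt(5 + A)
m(L, Q) = -13 (m(L, Q) = -3*6 + 5 = -18 + 5 = -13)
(-11*(-7))*m(o(2), -3) = -11*(-7)*(-13) = 77*(-13) = -1001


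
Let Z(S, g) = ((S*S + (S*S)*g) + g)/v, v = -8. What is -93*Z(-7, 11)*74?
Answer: 2061159/4 ≈ 5.1529e+5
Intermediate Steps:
Z(S, g) = -g/8 - S²/8 - g*S²/8 (Z(S, g) = ((S*S + (S*S)*g) + g)/(-8) = ((S² + S²*g) + g)*(-⅛) = ((S² + g*S²) + g)*(-⅛) = (g + S² + g*S²)*(-⅛) = -g/8 - S²/8 - g*S²/8)
-93*Z(-7, 11)*74 = -93*(-⅛*11 - ⅛*(-7)² - ⅛*11*(-7)²)*74 = -93*(-11/8 - ⅛*49 - ⅛*11*49)*74 = -93*(-11/8 - 49/8 - 539/8)*74 = -93*(-599/8)*74 = (55707/8)*74 = 2061159/4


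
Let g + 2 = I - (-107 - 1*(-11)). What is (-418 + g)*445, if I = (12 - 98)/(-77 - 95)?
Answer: -287915/2 ≈ -1.4396e+5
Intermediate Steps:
I = ½ (I = -86/(-172) = -86*(-1/172) = ½ ≈ 0.50000)
g = 189/2 (g = -2 + (½ - (-107 - 1*(-11))) = -2 + (½ - (-107 + 11)) = -2 + (½ - 1*(-96)) = -2 + (½ + 96) = -2 + 193/2 = 189/2 ≈ 94.500)
(-418 + g)*445 = (-418 + 189/2)*445 = -647/2*445 = -287915/2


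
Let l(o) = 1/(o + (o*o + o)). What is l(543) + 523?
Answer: 154774006/295935 ≈ 523.00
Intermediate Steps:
l(o) = 1/(o² + 2*o) (l(o) = 1/(o + (o² + o)) = 1/(o + (o + o²)) = 1/(o² + 2*o))
l(543) + 523 = 1/(543*(2 + 543)) + 523 = (1/543)/545 + 523 = (1/543)*(1/545) + 523 = 1/295935 + 523 = 154774006/295935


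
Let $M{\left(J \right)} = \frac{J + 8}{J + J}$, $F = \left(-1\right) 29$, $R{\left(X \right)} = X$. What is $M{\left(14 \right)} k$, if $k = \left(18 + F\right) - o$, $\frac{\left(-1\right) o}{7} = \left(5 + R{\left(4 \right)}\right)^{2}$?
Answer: $\frac{3058}{7} \approx 436.86$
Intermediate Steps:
$F = -29$
$M{\left(J \right)} = \frac{8 + J}{2 J}$
$o = -567$ ($o = - 7 \left(5 + 4\right)^{2} = - 7 \cdot 9^{2} = \left(-7\right) 81 = -567$)
$k = 556$ ($k = \left(18 - 29\right) - -567 = -11 + 567 = 556$)
$M{\left(14 \right)} k = \frac{8 + 14}{2 \cdot 14} \cdot 556 = \frac{1}{2} \cdot \frac{1}{14} \cdot 22 \cdot 556 = \frac{11}{14} \cdot 556 = \frac{3058}{7}$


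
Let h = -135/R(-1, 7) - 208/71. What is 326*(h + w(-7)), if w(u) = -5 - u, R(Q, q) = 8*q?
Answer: -2164803/1988 ≈ -1088.9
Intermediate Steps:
h = -21233/3976 (h = -135/(8*7) - 208/71 = -135/56 - 208*1/71 = -135*1/56 - 208/71 = -135/56 - 208/71 = -21233/3976 ≈ -5.3403)
326*(h + w(-7)) = 326*(-21233/3976 + (-5 - 1*(-7))) = 326*(-21233/3976 + (-5 + 7)) = 326*(-21233/3976 + 2) = 326*(-13281/3976) = -2164803/1988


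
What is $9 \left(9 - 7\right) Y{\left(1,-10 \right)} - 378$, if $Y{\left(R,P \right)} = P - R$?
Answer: $-576$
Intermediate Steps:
$9 \left(9 - 7\right) Y{\left(1,-10 \right)} - 378 = 9 \left(9 - 7\right) \left(-10 - 1\right) - 378 = 9 \cdot 2 \left(-10 - 1\right) - 378 = 18 \left(-11\right) - 378 = -198 - 378 = -576$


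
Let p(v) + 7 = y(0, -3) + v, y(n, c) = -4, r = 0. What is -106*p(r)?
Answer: 1166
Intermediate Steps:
p(v) = -11 + v (p(v) = -7 + (-4 + v) = -11 + v)
-106*p(r) = -106*(-11 + 0) = -106*(-11) = 1166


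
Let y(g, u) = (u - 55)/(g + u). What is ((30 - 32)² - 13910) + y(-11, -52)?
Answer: -875971/63 ≈ -13904.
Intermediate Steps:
y(g, u) = (-55 + u)/(g + u)
((30 - 32)² - 13910) + y(-11, -52) = ((30 - 32)² - 13910) + (-55 - 52)/(-11 - 52) = ((-2)² - 13910) - 107/(-63) = (4 - 13910) - 1/63*(-107) = -13906 + 107/63 = -875971/63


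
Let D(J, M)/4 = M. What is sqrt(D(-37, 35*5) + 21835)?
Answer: sqrt(22535) ≈ 150.12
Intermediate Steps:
D(J, M) = 4*M
sqrt(D(-37, 35*5) + 21835) = sqrt(4*(35*5) + 21835) = sqrt(4*175 + 21835) = sqrt(700 + 21835) = sqrt(22535)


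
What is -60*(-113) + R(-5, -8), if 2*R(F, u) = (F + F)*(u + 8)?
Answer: 6780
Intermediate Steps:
R(F, u) = F*(8 + u) (R(F, u) = ((F + F)*(u + 8))/2 = ((2*F)*(8 + u))/2 = (2*F*(8 + u))/2 = F*(8 + u))
-60*(-113) + R(-5, -8) = -60*(-113) - 5*(8 - 8) = 6780 - 5*0 = 6780 + 0 = 6780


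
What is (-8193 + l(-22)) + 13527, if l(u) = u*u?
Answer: 5818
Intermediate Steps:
l(u) = u**2
(-8193 + l(-22)) + 13527 = (-8193 + (-22)**2) + 13527 = (-8193 + 484) + 13527 = -7709 + 13527 = 5818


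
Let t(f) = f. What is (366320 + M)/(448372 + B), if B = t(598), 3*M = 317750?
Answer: 141671/134691 ≈ 1.0518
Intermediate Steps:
M = 317750/3 (M = (1/3)*317750 = 317750/3 ≈ 1.0592e+5)
B = 598
(366320 + M)/(448372 + B) = (366320 + 317750/3)/(448372 + 598) = (1416710/3)/448970 = (1416710/3)*(1/448970) = 141671/134691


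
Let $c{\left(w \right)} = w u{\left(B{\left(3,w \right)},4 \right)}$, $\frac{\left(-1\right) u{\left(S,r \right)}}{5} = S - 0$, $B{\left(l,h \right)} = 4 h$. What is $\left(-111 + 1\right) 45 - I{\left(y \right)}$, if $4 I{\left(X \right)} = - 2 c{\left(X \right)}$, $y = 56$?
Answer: $-36310$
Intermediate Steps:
$u{\left(S,r \right)} = - 5 S$ ($u{\left(S,r \right)} = - 5 \left(S - 0\right) = - 5 \left(S + 0\right) = - 5 S$)
$c{\left(w \right)} = - 20 w^{2}$ ($c{\left(w \right)} = w \left(- 5 \cdot 4 w\right) = w \left(- 20 w\right) = - 20 w^{2}$)
$I{\left(X \right)} = 10 X^{2}$ ($I{\left(X \right)} = \frac{\left(-2\right) \left(- 20 X^{2}\right)}{4} = \frac{40 X^{2}}{4} = 10 X^{2}$)
$\left(-111 + 1\right) 45 - I{\left(y \right)} = \left(-111 + 1\right) 45 - 10 \cdot 56^{2} = \left(-110\right) 45 - 10 \cdot 3136 = -4950 - 31360 = -36310$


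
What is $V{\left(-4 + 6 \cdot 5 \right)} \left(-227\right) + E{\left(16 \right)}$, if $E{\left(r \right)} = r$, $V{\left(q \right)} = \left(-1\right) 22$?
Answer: $5010$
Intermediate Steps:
$V{\left(q \right)} = -22$
$V{\left(-4 + 6 \cdot 5 \right)} \left(-227\right) + E{\left(16 \right)} = \left(-22\right) \left(-227\right) + 16 = 4994 + 16 = 5010$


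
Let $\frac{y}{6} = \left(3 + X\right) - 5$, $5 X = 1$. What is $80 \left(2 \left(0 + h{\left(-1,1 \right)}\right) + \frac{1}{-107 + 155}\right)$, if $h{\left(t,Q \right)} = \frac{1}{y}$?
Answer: $- \frac{355}{27} \approx -13.148$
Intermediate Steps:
$X = \frac{1}{5}$ ($X = \frac{1}{5} \cdot 1 = \frac{1}{5} \approx 0.2$)
$y = - \frac{54}{5}$ ($y = 6 \left(\left(3 + \frac{1}{5}\right) - 5\right) = 6 \left(\frac{16}{5} - 5\right) = 6 \left(- \frac{9}{5}\right) = - \frac{54}{5} \approx -10.8$)
$h{\left(t,Q \right)} = - \frac{5}{54}$ ($h{\left(t,Q \right)} = \frac{1}{- \frac{54}{5}} = - \frac{5}{54}$)
$80 \left(2 \left(0 + h{\left(-1,1 \right)}\right) + \frac{1}{-107 + 155}\right) = 80 \left(2 \left(0 - \frac{5}{54}\right) + \frac{1}{-107 + 155}\right) = 80 \left(2 \left(- \frac{5}{54}\right) + \frac{1}{48}\right) = 80 \left(- \frac{5}{27} + \frac{1}{48}\right) = 80 \left(- \frac{71}{432}\right) = - \frac{355}{27}$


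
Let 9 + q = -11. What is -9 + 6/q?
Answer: -93/10 ≈ -9.3000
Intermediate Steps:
q = -20 (q = -9 - 11 = -20)
-9 + 6/q = -9 + 6/(-20) = -9 - 1/20*6 = -9 - 3/10 = -93/10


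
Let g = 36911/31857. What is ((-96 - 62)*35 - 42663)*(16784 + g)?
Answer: -3681427462601/4551 ≈ -8.0893e+8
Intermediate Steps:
g = 5273/4551 (g = 36911*(1/31857) = 5273/4551 ≈ 1.1586)
((-96 - 62)*35 - 42663)*(16784 + g) = ((-96 - 62)*35 - 42663)*(16784 + 5273/4551) = (-158*35 - 42663)*(76389257/4551) = (-5530 - 42663)*(76389257/4551) = -48193*76389257/4551 = -3681427462601/4551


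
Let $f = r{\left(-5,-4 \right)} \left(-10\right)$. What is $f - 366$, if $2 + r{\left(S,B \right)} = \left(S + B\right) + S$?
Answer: $-206$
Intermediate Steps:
$r{\left(S,B \right)} = -2 + B + 2 S$ ($r{\left(S,B \right)} = -2 + \left(\left(S + B\right) + S\right) = -2 + \left(\left(B + S\right) + S\right) = -2 + \left(B + 2 S\right) = -2 + B + 2 S$)
$f = 160$ ($f = \left(-2 - 4 + 2 \left(-5\right)\right) \left(-10\right) = \left(-2 - 4 - 10\right) \left(-10\right) = \left(-16\right) \left(-10\right) = 160$)
$f - 366 = 160 - 366 = -206$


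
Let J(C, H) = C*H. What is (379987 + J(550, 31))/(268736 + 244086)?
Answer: 397037/512822 ≈ 0.77422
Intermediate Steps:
(379987 + J(550, 31))/(268736 + 244086) = (379987 + 550*31)/(268736 + 244086) = (379987 + 17050)/512822 = 397037*(1/512822) = 397037/512822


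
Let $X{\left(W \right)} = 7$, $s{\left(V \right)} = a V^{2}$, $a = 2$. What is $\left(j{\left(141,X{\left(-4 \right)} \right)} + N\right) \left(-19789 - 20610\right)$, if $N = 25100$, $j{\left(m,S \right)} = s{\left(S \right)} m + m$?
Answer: $-1577944541$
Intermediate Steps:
$s{\left(V \right)} = 2 V^{2}$
$j{\left(m,S \right)} = m + 2 m S^{2}$ ($j{\left(m,S \right)} = 2 S^{2} m + m = 2 m S^{2} + m = m + 2 m S^{2}$)
$\left(j{\left(141,X{\left(-4 \right)} \right)} + N\right) \left(-19789 - 20610\right) = \left(141 \left(1 + 2 \cdot 7^{2}\right) + 25100\right) \left(-19789 - 20610\right) = \left(141 \left(1 + 2 \cdot 49\right) + 25100\right) \left(-40399\right) = \left(141 \left(1 + 98\right) + 25100\right) \left(-40399\right) = \left(141 \cdot 99 + 25100\right) \left(-40399\right) = \left(13959 + 25100\right) \left(-40399\right) = 39059 \left(-40399\right) = -1577944541$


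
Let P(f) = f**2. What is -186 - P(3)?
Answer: -195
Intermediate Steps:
-186 - P(3) = -186 - 1*3**2 = -186 - 1*9 = -186 - 9 = -195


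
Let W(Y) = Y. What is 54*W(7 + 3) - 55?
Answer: 485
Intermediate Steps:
54*W(7 + 3) - 55 = 54*(7 + 3) - 55 = 54*10 - 55 = 540 - 55 = 485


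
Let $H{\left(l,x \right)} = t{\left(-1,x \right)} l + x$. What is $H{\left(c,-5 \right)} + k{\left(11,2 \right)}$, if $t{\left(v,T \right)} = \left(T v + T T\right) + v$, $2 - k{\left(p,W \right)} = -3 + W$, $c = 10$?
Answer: $288$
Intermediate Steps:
$k{\left(p,W \right)} = 5 - W$ ($k{\left(p,W \right)} = 2 - \left(-3 + W\right) = 5 - W$)
$t{\left(v,T \right)} = v + T^{2} + T v$ ($t{\left(v,T \right)} = \left(T v + T^{2}\right) + v = \left(T^{2} + T v\right) + v = v + T^{2} + T v$)
$H{\left(l,x \right)} = x + l \left(-1 + x^{2} - x\right)$ ($H{\left(l,x \right)} = \left(-1 + x^{2} + x \left(-1\right)\right) l + x = \left(-1 + x^{2} - x\right) l + x = l \left(-1 + x^{2} - x\right) + x = x + l \left(-1 + x^{2} - x\right)$)
$H{\left(c,-5 \right)} + k{\left(11,2 \right)} = \left(-5 + 10 \left(-1 + \left(-5\right)^{2} - -5\right)\right) + \left(5 - 2\right) = \left(-5 + 10 \left(-1 + 25 + 5\right)\right) + \left(5 - 2\right) = \left(-5 + 10 \cdot 29\right) + 3 = \left(-5 + 290\right) + 3 = 285 + 3 = 288$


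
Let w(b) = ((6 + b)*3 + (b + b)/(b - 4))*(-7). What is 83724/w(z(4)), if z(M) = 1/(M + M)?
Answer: -20763552/31787 ≈ -653.21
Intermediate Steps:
z(M) = 1/(2*M)
w(b) = -126 - 21*b - 14*b/(-4 + b) (w(b) = ((18 + 3*b) + (2*b)/(-4 + b))*(-7) = ((18 + 3*b) + 2*b/(-4 + b))*(-7) = (18 + 3*b + 2*b/(-4 + b))*(-7) = -126 - 21*b - 14*b/(-4 + b))
83724/w(z(4)) = 83724/((7*(72 - 4/4 - 3*((½)/4)²)/(-4 + (½)/4))) = 83724/((7*(72 - 4/4 - 3*((½)*(¼))²)/(-4 + (½)*(¼)))) = 83724/((7*(72 - 8*⅛ - 3*(⅛)²)/(-4 + ⅛))) = 83724/((7*(72 - 1 - 3*1/64)/(-31/8))) = 83724/((7*(-8/31)*(72 - 1 - 3/64))) = 83724/((7*(-8/31)*(4541/64))) = 83724/(-31787/248) = 83724*(-248/31787) = -20763552/31787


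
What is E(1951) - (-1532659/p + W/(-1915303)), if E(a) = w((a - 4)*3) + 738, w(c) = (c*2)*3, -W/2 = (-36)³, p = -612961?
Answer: 42007753903712627/1174006042183 ≈ 35782.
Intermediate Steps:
W = 93312 (W = -2*(-36)³ = -2*(-46656) = 93312)
w(c) = 6*c (w(c) = (2*c)*3 = 6*c)
E(a) = 666 + 18*a (E(a) = 6*((a - 4)*3) + 738 = 6*((-4 + a)*3) + 738 = 6*(-12 + 3*a) + 738 = (-72 + 18*a) + 738 = 666 + 18*a)
E(1951) - (-1532659/p + W/(-1915303)) = (666 + 18*1951) - (-1532659/(-612961) + 93312/(-1915303)) = (666 + 35118) - (-1532659*(-1/612961) + 93312*(-1/1915303)) = 35784 - (1532659/612961 - 93312/1915303) = 35784 - 1*2878309763845/1174006042183 = 35784 - 2878309763845/1174006042183 = 42007753903712627/1174006042183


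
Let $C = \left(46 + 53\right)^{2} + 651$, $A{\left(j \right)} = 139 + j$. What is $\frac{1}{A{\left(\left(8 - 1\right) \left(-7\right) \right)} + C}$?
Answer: $\frac{1}{10542} \approx 9.4859 \cdot 10^{-5}$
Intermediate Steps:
$C = 10452$ ($C = 99^{2} + 651 = 9801 + 651 = 10452$)
$\frac{1}{A{\left(\left(8 - 1\right) \left(-7\right) \right)} + C} = \frac{1}{\left(139 + \left(8 - 1\right) \left(-7\right)\right) + 10452} = \frac{1}{\left(139 + 7 \left(-7\right)\right) + 10452} = \frac{1}{\left(139 - 49\right) + 10452} = \frac{1}{90 + 10452} = \frac{1}{10542}$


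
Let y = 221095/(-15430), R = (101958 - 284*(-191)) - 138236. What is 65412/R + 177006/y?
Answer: -4905432328614/397219277 ≈ -12349.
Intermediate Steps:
R = 17966 (R = (101958 + 54244) - 138236 = 156202 - 138236 = 17966)
y = -44219/3086 (y = 221095*(-1/15430) = -44219/3086 ≈ -14.329)
65412/R + 177006/y = 65412/17966 + 177006/(-44219/3086) = 65412*(1/17966) + 177006*(-3086/44219) = 32706/8983 - 546240516/44219 = -4905432328614/397219277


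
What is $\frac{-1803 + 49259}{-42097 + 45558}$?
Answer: $\frac{47456}{3461} \approx 13.712$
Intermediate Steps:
$\frac{-1803 + 49259}{-42097 + 45558} = \frac{47456}{3461}$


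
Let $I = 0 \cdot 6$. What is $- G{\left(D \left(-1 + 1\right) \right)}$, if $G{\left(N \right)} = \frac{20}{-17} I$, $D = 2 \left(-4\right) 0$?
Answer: $0$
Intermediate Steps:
$I = 0$
$D = 0$ ($D = \left(-8\right) 0 = 0$)
$G{\left(N \right)} = 0$ ($G{\left(N \right)} = \frac{20}{-17} \cdot 0 = 20 \left(- \frac{1}{17}\right) 0 = \left(- \frac{20}{17}\right) 0 = 0$)
$- G{\left(D \left(-1 + 1\right) \right)} = \left(-1\right) 0 = 0$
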